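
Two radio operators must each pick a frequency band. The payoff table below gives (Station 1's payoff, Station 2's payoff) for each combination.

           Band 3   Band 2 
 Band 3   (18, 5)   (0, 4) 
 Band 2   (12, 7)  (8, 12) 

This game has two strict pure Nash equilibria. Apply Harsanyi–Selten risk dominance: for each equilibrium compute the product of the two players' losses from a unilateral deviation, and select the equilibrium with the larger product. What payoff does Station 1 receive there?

8

At both Band 3: Station 1 loses 18 − 12 = 6 by deviating; Station 2 loses 5 − 4 = 1. Product = 6·1 = 6.
At both Band 2: Station 1 loses 8 − 0 = 8 by deviating; Station 2 loses 12 − 7 = 5. Product = 8·5 = 40.
40 > 6, so both Band 2 is risk-dominant. Station 1's payoff there is 8.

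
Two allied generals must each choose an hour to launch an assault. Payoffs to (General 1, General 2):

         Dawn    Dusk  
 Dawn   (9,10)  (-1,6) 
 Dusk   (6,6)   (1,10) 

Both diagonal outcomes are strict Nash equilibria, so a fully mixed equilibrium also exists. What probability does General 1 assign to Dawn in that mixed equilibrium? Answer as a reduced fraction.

1/2

General 1's mix p on Dawn must make General 2 indifferent between Dawn and Dusk.
General 2's payoff from Dawn: 10p + 6(1−p). From Dusk: 6p + 10(1−p).
Set equal: 4p = 4(1−p) → p = 4/8 = 1/2.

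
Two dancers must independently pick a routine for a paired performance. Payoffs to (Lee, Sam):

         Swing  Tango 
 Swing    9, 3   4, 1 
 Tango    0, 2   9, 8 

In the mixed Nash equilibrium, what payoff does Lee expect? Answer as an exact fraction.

Sam mixes with probability q on Swing, chosen so Lee is indifferent: 9q + 4(1−q) = 0q + 9(1−q) gives q = 5/14.
Lee's expected payoff (from either row, since indifferent) is 9·5/14 + 4·9/14 = 81/14.

81/14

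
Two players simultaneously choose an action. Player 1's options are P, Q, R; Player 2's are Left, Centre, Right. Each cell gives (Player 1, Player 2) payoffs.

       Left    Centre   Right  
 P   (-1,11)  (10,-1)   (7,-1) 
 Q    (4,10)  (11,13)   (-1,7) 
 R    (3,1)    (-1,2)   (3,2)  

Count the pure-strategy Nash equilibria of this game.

1

(Q, Centre): Player 1 gets 11 (best alternative 10); Player 2 gets 13 (best alternative 10). Neither deviates — NE.
(P, Left) is not a NE: Player 1 would switch to Q (4 > -1).
No other cell survives both best-response checks, so there is 1 pure NE.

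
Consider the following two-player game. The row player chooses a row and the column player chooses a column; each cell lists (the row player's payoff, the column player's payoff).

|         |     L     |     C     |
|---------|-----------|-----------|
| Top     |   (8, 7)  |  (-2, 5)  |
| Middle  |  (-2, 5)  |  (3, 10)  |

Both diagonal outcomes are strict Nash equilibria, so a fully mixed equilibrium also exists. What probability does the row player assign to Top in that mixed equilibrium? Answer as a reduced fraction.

The row player's mix p on Top must make the column player indifferent between L and C.
The column player's payoff from L: 7p + 5(1−p). From C: 5p + 10(1−p).
Set equal: 2p = 5(1−p) → p = 5/7.

5/7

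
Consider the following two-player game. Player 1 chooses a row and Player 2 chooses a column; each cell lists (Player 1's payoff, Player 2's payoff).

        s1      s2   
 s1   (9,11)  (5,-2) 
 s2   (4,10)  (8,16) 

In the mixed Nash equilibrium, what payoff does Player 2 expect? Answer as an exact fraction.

196/19

Player 1 mixes with probability p on s1, chosen so Player 2 is indifferent: 11p + 10(1−p) = (-2)p + 16(1−p) gives p = 6/19.
Player 2's expected payoff is 11·6/19 + 10·13/19 = 196/19.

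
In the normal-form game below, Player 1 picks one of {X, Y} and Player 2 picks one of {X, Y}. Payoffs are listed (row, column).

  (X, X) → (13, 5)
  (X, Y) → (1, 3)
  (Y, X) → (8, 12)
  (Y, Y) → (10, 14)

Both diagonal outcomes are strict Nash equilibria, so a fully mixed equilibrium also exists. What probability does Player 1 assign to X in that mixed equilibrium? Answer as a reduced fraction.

1/2

Player 1's mix p on X must make Player 2 indifferent between X and Y.
Player 2's payoff from X: 5p + 12(1−p). From Y: 3p + 14(1−p).
Set equal: 2p = 2(1−p) → p = 2/4 = 1/2.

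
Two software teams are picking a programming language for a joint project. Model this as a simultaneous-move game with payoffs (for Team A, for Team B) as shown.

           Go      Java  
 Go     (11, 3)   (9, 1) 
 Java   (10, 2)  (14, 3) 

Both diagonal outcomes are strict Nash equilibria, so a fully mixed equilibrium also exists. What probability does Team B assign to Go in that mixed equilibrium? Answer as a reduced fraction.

Team B's mix q on Go must make Team A indifferent between Go and Java.
Team A's payoff from Go: 11q + 9(1−q). From Java: 10q + 14(1−q).
Set equal: 1q = 5(1−q) → q = 5/6.

5/6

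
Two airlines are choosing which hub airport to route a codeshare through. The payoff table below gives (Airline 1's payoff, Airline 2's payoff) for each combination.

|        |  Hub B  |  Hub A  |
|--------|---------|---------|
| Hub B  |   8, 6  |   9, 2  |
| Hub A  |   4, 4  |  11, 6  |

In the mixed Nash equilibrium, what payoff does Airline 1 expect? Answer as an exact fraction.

26/3

Airline 2 mixes with probability q on Hub B, chosen so Airline 1 is indifferent: 8q + 9(1−q) = 4q + 11(1−q) gives q = 1/3.
Airline 1's expected payoff (from either row, since indifferent) is 8·1/3 + 9·2/3 = 26/3.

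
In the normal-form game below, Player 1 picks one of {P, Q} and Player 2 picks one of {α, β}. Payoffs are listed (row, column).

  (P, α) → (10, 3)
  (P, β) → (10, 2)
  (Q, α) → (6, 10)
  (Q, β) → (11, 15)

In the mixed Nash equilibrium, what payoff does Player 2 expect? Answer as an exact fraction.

25/6

Player 1 mixes with probability p on P, chosen so Player 2 is indifferent: 3p + 10(1−p) = 2p + 15(1−p) gives p = 5/6.
Player 2's expected payoff is 3·5/6 + 10·1/6 = 25/6.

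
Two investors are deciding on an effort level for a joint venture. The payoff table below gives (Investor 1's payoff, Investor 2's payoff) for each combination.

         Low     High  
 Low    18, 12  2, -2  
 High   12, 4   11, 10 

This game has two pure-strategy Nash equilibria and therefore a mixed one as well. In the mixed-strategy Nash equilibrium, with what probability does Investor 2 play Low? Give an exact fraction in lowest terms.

3/5

Investor 2's mix q on Low must make Investor 1 indifferent between Low and High.
Investor 1's payoff from Low: 18q + 2(1−q). From High: 12q + 11(1−q).
Set equal: 6q = 9(1−q) → q = 9/15 = 3/5.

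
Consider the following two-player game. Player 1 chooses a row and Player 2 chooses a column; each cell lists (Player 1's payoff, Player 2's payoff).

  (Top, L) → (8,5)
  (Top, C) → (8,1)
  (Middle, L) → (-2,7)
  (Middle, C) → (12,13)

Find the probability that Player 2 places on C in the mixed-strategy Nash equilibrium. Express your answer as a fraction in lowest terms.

5/7

Player 2's mix q on L must make Player 1 indifferent between Top and Middle.
Player 1's payoff from Top: 8q + 8(1−q). From Middle: (-2)q + 12(1−q).
Set equal: 10q = 4(1−q) → q = 4/14 = 2/7.
Probability on C is 1 − 2/7 = 5/7.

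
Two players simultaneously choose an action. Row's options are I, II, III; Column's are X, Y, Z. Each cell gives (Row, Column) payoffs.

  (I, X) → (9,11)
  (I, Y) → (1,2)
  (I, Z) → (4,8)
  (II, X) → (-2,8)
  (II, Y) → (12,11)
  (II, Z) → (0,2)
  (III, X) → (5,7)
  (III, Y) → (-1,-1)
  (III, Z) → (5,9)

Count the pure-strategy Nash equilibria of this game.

(I, X): Row gets 9 (best alternative 5); Column gets 11 (best alternative 8). Neither deviates — NE.
(II, Y): Row gets 12 (best alternative 1); Column gets 11 (best alternative 8). Neither deviates — NE.
(III, Z): Row gets 5 (best alternative 4); Column gets 9 (best alternative 7). Neither deviates — NE.
(I, Z) is not a NE: Row would switch to III (5 > 4).
No other cell survives both best-response checks, so there are 3 pure NE.

3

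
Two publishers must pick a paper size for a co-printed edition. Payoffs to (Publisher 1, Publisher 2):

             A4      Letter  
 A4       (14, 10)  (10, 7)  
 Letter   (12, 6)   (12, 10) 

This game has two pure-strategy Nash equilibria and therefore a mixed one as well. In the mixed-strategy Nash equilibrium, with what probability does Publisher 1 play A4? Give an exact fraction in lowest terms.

4/7

Publisher 1's mix p on A4 must make Publisher 2 indifferent between A4 and Letter.
Publisher 2's payoff from A4: 10p + 6(1−p). From Letter: 7p + 10(1−p).
Set equal: 3p = 4(1−p) → p = 4/7.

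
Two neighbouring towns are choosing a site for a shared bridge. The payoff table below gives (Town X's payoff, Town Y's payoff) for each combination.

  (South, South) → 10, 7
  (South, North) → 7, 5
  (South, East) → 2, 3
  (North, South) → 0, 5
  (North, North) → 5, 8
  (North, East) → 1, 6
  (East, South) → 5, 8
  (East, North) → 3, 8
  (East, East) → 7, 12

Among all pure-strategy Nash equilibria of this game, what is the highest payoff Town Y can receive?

12

Both South is a pure NE (Town X: 10 ≥ 5; Town Y: 7 ≥ 5). Town Y gets 7.
Both East is a pure NE (Town X: 7 ≥ 2; Town Y: 12 ≥ 8). Town Y gets 12.
Every other cell has a profitable deviation for at least one player. Highest of {7, 12} is 12.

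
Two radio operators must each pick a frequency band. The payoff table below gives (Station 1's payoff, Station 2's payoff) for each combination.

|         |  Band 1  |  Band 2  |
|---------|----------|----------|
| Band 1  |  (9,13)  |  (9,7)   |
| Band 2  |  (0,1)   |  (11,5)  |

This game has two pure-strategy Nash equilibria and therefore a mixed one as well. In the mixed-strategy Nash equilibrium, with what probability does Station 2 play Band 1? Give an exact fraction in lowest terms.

Station 2's mix q on Band 1 must make Station 1 indifferent between Band 1 and Band 2.
Station 1's payoff from Band 1: 9q + 9(1−q). From Band 2: 0q + 11(1−q).
Set equal: 9q = 2(1−q) → q = 2/11.

2/11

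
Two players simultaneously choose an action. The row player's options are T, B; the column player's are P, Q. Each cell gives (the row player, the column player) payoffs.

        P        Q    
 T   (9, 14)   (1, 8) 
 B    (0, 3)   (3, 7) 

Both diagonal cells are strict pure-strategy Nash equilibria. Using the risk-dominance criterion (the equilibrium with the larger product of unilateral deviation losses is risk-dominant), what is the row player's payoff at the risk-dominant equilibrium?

9

At (T, P): the row player loses 9 − 0 = 9 by deviating; the column player loses 14 − 8 = 6. Product = 9·6 = 54.
At (B, Q): the row player loses 3 − 1 = 2 by deviating; the column player loses 7 − 3 = 4. Product = 2·4 = 8.
54 > 8, so (T, P) is risk-dominant. The row player's payoff there is 9.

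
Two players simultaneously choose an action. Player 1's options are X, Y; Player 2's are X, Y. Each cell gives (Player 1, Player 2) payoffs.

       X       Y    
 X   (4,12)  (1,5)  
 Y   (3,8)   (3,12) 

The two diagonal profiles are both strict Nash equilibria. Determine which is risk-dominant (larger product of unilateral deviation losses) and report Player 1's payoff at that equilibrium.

At both X: Player 1 loses 4 − 3 = 1 by deviating; Player 2 loses 12 − 5 = 7. Product = 1·7 = 7.
At both Y: Player 1 loses 3 − 1 = 2 by deviating; Player 2 loses 12 − 8 = 4. Product = 2·4 = 8.
8 > 7, so both Y is risk-dominant. Player 1's payoff there is 3.

3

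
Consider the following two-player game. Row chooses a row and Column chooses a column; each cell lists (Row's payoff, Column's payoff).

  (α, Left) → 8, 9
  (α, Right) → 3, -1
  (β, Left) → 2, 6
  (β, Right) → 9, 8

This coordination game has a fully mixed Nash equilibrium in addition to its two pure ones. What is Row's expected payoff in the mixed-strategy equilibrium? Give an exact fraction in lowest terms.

11/2

Column mixes with probability q on Left, chosen so Row is indifferent: 8q + 3(1−q) = 2q + 9(1−q) gives q = 1/2.
Row's expected payoff (from either row, since indifferent) is 8·1/2 + 3·1/2 = 11/2.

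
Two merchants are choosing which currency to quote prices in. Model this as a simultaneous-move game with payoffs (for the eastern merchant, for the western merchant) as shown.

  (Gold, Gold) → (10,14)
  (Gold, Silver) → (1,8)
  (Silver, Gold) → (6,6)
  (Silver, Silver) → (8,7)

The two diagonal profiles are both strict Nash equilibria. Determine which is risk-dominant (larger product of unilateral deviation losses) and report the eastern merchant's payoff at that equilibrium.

At both Gold: the eastern merchant loses 10 − 6 = 4 by deviating; the western merchant loses 14 − 8 = 6. Product = 4·6 = 24.
At both Silver: the eastern merchant loses 8 − 1 = 7 by deviating; the western merchant loses 7 − 6 = 1. Product = 7·1 = 7.
24 > 7, so both Gold is risk-dominant. The eastern merchant's payoff there is 10.

10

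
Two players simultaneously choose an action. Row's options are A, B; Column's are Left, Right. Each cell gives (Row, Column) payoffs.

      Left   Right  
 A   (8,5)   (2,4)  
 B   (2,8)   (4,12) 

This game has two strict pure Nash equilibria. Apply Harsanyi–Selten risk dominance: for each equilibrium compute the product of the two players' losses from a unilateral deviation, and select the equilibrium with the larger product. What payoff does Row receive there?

4

At (A, Left): Row loses 8 − 2 = 6 by deviating; Column loses 5 − 4 = 1. Product = 6·1 = 6.
At (B, Right): Row loses 4 − 2 = 2 by deviating; Column loses 12 − 8 = 4. Product = 2·4 = 8.
8 > 6, so (B, Right) is risk-dominant. Row's payoff there is 4.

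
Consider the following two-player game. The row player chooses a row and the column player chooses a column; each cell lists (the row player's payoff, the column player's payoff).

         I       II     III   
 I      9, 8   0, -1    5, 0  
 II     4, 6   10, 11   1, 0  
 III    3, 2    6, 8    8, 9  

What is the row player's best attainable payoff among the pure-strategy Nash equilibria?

Both I is a pure NE (the row player: 9 ≥ 4; the column player: 8 ≥ 0). The row player gets 9.
Both II is a pure NE (the row player: 10 ≥ 6; the column player: 11 ≥ 6). The row player gets 10.
Both III is a pure NE (the row player: 8 ≥ 5; the column player: 9 ≥ 8). The row player gets 8.
Every other cell has a profitable deviation for at least one player. Highest of {9, 10, 8} is 10.

10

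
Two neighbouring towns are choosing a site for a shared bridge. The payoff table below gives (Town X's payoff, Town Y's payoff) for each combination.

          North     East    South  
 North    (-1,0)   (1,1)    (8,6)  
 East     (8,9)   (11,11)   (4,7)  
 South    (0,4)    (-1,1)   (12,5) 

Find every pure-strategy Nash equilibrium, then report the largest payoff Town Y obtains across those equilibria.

11

Both East is a pure NE (Town X: 11 ≥ 1; Town Y: 11 ≥ 9). Town Y gets 11.
Both South is a pure NE (Town X: 12 ≥ 8; Town Y: 5 ≥ 4). Town Y gets 5.
Every other cell has a profitable deviation for at least one player. Highest of {11, 5} is 11.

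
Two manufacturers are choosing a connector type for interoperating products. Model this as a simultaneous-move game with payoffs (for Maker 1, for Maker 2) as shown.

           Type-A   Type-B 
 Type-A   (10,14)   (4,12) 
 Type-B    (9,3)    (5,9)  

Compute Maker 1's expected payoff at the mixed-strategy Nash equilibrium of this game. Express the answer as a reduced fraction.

Maker 2 mixes with probability q on Type-A, chosen so Maker 1 is indifferent: 10q + 4(1−q) = 9q + 5(1−q) gives q = 1/2.
Maker 1's expected payoff (from either row, since indifferent) is 10·1/2 + 4·1/2 = 7.

7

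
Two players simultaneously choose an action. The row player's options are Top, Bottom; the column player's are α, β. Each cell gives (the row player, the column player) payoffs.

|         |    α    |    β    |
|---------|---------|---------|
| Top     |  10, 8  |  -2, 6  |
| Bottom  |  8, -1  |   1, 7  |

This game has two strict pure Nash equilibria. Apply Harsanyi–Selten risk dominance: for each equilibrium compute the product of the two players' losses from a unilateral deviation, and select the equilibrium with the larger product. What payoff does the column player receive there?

7

At (Top, α): the row player loses 10 − 8 = 2 by deviating; the column player loses 8 − 6 = 2. Product = 2·2 = 4.
At (Bottom, β): the row player loses 1 − (-2) = 3 by deviating; the column player loses 7 − (-1) = 8. Product = 3·8 = 24.
24 > 4, so (Bottom, β) is risk-dominant. The column player's payoff there is 7.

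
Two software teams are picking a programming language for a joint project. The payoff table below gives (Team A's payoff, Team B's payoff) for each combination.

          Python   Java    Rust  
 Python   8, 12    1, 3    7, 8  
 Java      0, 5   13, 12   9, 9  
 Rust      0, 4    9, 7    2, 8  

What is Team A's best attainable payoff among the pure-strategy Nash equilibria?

Both Python is a pure NE (Team A: 8 ≥ 0; Team B: 12 ≥ 8). Team A gets 8.
Both Java is a pure NE (Team A: 13 ≥ 9; Team B: 12 ≥ 9). Team A gets 13.
Every other cell has a profitable deviation for at least one player. Highest of {8, 13} is 13.

13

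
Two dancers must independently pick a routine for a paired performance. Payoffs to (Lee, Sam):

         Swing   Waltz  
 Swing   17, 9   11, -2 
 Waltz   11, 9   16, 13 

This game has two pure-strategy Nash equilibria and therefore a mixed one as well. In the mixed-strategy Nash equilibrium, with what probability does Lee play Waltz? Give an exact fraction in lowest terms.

Lee's mix p on Swing must make Sam indifferent between Swing and Waltz.
Sam's payoff from Swing: 9p + 9(1−p). From Waltz: (-2)p + 13(1−p).
Set equal: 11p = 4(1−p) → p = 4/15.
Probability on Waltz is 1 − 4/15 = 11/15.

11/15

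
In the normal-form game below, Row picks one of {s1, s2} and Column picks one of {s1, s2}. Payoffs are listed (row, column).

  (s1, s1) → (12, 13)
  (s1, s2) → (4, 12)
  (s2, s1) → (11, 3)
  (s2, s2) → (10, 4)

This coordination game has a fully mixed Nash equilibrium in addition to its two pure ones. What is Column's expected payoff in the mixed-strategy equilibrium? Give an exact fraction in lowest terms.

Row mixes with probability p on s1, chosen so Column is indifferent: 13p + 3(1−p) = 12p + 4(1−p) gives p = 1/2.
Column's expected payoff is 13·1/2 + 3·1/2 = 8.

8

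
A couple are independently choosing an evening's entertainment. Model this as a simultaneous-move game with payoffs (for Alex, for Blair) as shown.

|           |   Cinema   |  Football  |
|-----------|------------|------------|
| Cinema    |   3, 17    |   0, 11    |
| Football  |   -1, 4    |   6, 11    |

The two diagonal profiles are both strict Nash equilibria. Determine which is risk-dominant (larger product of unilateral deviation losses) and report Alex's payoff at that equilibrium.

6

At both Cinema: Alex loses 3 − (-1) = 4 by deviating; Blair loses 17 − 11 = 6. Product = 4·6 = 24.
At both Football: Alex loses 6 − 0 = 6 by deviating; Blair loses 11 − 4 = 7. Product = 6·7 = 42.
42 > 24, so both Football is risk-dominant. Alex's payoff there is 6.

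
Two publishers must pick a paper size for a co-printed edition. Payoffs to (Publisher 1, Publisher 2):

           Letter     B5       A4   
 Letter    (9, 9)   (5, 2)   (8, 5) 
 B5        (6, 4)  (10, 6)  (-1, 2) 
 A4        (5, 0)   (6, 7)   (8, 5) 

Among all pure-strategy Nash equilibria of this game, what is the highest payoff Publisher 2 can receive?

9

Both Letter is a pure NE (Publisher 1: 9 ≥ 6; Publisher 2: 9 ≥ 5). Publisher 2 gets 9.
Both B5 is a pure NE (Publisher 1: 10 ≥ 6; Publisher 2: 6 ≥ 4). Publisher 2 gets 6.
Every other cell has a profitable deviation for at least one player. Highest of {9, 6} is 9.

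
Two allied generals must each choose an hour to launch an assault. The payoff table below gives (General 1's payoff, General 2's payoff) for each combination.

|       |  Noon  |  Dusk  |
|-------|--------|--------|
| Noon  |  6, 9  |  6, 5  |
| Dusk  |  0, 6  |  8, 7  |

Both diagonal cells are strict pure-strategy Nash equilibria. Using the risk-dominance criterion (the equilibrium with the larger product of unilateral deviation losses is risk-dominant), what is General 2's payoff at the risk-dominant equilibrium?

At both Noon: General 1 loses 6 − 0 = 6 by deviating; General 2 loses 9 − 5 = 4. Product = 6·4 = 24.
At both Dusk: General 1 loses 8 − 6 = 2 by deviating; General 2 loses 7 − 6 = 1. Product = 2·1 = 2.
24 > 2, so both Noon is risk-dominant. General 2's payoff there is 9.

9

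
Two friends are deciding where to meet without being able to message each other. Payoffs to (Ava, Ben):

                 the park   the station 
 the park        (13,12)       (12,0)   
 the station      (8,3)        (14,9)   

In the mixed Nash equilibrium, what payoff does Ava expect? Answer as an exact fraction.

Ben mixes with probability q on the park, chosen so Ava is indifferent: 13q + 12(1−q) = 8q + 14(1−q) gives q = 2/7.
Ava's expected payoff (from either row, since indifferent) is 13·2/7 + 12·5/7 = 86/7.

86/7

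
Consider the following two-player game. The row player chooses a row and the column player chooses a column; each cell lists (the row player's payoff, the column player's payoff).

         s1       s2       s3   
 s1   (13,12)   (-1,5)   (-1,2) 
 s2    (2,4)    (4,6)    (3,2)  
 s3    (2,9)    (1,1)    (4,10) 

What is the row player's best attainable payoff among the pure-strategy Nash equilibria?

13

Both s1 is a pure NE (the row player: 13 ≥ 2; the column player: 12 ≥ 5). The row player gets 13.
Both s2 is a pure NE (the row player: 4 ≥ 1; the column player: 6 ≥ 4). The row player gets 4.
Both s3 is a pure NE (the row player: 4 ≥ 3; the column player: 10 ≥ 9). The row player gets 4.
Every other cell has a profitable deviation for at least one player. Highest of {13, 4, 4} is 13.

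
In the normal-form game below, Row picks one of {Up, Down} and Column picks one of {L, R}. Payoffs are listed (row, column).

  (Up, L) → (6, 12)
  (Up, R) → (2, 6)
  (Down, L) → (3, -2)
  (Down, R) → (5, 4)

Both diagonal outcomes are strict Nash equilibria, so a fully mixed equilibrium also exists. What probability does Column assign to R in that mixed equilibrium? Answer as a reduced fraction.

Column's mix q on L must make Row indifferent between Up and Down.
Row's payoff from Up: 6q + 2(1−q). From Down: 3q + 5(1−q).
Set equal: 3q = 3(1−q) → q = 3/6 = 1/2.
Probability on R is 1 − 1/2 = 1/2.

1/2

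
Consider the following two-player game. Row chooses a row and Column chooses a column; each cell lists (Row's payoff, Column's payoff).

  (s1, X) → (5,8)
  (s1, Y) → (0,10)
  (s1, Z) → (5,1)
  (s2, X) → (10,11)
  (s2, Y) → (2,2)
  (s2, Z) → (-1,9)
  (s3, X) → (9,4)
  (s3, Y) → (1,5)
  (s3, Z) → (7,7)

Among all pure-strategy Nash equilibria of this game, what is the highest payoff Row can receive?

10

(s2, X) is a pure NE (Row: 10 ≥ 9; Column: 11 ≥ 9). Row gets 10.
(s3, Z) is a pure NE (Row: 7 ≥ 5; Column: 7 ≥ 5). Row gets 7.
Every other cell has a profitable deviation for at least one player. Highest of {10, 7} is 10.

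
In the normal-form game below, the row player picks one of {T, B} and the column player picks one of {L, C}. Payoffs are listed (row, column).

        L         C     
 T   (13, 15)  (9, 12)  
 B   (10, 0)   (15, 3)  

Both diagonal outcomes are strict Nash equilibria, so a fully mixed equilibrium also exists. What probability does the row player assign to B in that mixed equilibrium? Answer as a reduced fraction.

1/2

The row player's mix p on T must make the column player indifferent between L and C.
The column player's payoff from L: 15p + 0(1−p). From C: 12p + 3(1−p).
Set equal: 3p = 3(1−p) → p = 3/6 = 1/2.
Probability on B is 1 − 1/2 = 1/2.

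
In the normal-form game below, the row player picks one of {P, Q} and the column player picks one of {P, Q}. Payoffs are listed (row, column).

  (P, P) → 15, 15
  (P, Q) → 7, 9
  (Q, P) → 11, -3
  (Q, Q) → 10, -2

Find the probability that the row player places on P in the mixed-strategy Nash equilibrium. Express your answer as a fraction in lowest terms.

1/7

The row player's mix p on P must make the column player indifferent between P and Q.
The column player's payoff from P: 15p + (-3)(1−p). From Q: 9p + (-2)(1−p).
Set equal: 6p = 1(1−p) → p = 1/7.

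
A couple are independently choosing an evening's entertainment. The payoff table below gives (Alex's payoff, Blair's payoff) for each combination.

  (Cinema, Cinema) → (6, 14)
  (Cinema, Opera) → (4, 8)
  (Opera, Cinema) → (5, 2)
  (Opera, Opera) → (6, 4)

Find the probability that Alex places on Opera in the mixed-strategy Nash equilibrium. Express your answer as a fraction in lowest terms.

3/4

Alex's mix p on Cinema must make Blair indifferent between Cinema and Opera.
Blair's payoff from Cinema: 14p + 2(1−p). From Opera: 8p + 4(1−p).
Set equal: 6p = 2(1−p) → p = 2/8 = 1/4.
Probability on Opera is 1 − 1/4 = 3/4.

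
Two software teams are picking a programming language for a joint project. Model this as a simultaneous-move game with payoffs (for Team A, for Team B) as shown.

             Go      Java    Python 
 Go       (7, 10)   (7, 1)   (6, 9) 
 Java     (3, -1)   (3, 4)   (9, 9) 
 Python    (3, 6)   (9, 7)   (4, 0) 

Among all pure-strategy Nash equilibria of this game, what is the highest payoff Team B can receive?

Both Go is a pure NE (Team A: 7 ≥ 3; Team B: 10 ≥ 9). Team B gets 10.
(Java, Python) is a pure NE (Team A: 9 ≥ 6; Team B: 9 ≥ 4). Team B gets 9.
(Python, Java) is a pure NE (Team A: 9 ≥ 7; Team B: 7 ≥ 6). Team B gets 7.
Every other cell has a profitable deviation for at least one player. Highest of {10, 9, 7} is 10.

10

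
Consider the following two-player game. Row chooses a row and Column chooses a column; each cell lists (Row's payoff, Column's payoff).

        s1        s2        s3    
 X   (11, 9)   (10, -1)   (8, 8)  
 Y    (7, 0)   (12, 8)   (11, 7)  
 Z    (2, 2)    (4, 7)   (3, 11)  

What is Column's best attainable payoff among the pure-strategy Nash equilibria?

(X, s1) is a pure NE (Row: 11 ≥ 7; Column: 9 ≥ 8). Column gets 9.
(Y, s2) is a pure NE (Row: 12 ≥ 10; Column: 8 ≥ 7). Column gets 8.
Every other cell has a profitable deviation for at least one player. Highest of {9, 8} is 9.

9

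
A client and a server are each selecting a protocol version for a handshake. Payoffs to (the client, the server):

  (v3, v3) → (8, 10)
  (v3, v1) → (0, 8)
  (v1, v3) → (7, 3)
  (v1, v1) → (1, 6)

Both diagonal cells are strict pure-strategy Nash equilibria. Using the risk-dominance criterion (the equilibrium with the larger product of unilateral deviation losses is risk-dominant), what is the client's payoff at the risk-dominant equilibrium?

At both v3: the client loses 8 − 7 = 1 by deviating; the server loses 10 − 8 = 2. Product = 1·2 = 2.
At both v1: the client loses 1 − 0 = 1 by deviating; the server loses 6 − 3 = 3. Product = 1·3 = 3.
3 > 2, so both v1 is risk-dominant. The client's payoff there is 1.

1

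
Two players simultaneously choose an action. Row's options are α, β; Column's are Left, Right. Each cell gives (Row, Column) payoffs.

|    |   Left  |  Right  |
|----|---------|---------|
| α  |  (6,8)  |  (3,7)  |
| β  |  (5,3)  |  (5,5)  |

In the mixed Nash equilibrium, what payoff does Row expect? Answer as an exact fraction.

Column mixes with probability q on Left, chosen so Row is indifferent: 6q + 3(1−q) = 5q + 5(1−q) gives q = 2/3.
Row's expected payoff (from either row, since indifferent) is 6·2/3 + 3·1/3 = 5.

5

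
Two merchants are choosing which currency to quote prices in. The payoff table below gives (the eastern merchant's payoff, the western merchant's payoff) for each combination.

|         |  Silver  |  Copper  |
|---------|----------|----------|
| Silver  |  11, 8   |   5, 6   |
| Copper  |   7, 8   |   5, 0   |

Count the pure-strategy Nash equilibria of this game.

1

Both Silver: the eastern merchant gets 11 (best alternative 7); the western merchant gets 8 (best alternative 6). Neither deviates — NE.
Both Copper is not a NE: the western merchant would switch to Silver (8 > 0).
No other cell survives both best-response checks, so there is 1 pure NE.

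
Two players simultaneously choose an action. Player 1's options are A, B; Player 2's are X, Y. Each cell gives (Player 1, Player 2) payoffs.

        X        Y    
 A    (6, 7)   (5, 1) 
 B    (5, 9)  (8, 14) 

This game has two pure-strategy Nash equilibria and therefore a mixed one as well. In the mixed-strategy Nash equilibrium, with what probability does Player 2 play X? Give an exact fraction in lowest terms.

Player 2's mix q on X must make Player 1 indifferent between A and B.
Player 1's payoff from A: 6q + 5(1−q). From B: 5q + 8(1−q).
Set equal: 1q = 3(1−q) → q = 3/4.

3/4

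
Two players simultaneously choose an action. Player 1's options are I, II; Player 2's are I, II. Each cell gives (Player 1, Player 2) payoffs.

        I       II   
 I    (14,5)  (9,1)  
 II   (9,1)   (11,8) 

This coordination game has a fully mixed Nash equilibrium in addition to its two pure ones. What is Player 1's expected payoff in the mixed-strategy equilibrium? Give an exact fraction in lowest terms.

73/7

Player 2 mixes with probability q on I, chosen so Player 1 is indifferent: 14q + 9(1−q) = 9q + 11(1−q) gives q = 2/7.
Player 1's expected payoff (from either row, since indifferent) is 14·2/7 + 9·5/7 = 73/7.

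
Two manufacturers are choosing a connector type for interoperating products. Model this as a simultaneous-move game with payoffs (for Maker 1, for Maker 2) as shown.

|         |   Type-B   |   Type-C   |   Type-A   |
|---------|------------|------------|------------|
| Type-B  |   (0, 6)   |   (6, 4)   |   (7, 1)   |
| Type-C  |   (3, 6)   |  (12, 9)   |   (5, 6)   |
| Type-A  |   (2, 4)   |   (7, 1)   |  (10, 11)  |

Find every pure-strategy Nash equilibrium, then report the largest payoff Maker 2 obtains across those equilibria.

Both Type-C is a pure NE (Maker 1: 12 ≥ 7; Maker 2: 9 ≥ 6). Maker 2 gets 9.
Both Type-A is a pure NE (Maker 1: 10 ≥ 7; Maker 2: 11 ≥ 4). Maker 2 gets 11.
Every other cell has a profitable deviation for at least one player. Highest of {9, 11} is 11.

11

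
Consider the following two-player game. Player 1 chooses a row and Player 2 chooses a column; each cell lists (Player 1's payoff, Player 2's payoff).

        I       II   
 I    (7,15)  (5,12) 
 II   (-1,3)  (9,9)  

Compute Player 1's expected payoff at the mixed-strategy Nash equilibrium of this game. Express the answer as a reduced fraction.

Player 2 mixes with probability q on I, chosen so Player 1 is indifferent: 7q + 5(1−q) = (-1)q + 9(1−q) gives q = 1/3.
Player 1's expected payoff (from either row, since indifferent) is 7·1/3 + 5·2/3 = 17/3.

17/3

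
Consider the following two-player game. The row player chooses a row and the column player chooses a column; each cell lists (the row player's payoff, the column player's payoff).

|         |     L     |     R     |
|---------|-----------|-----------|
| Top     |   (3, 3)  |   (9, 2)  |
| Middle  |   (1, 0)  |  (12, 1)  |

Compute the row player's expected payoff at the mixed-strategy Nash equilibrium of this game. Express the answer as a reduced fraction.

27/5

The column player mixes with probability q on L, chosen so the row player is indifferent: 3q + 9(1−q) = 1q + 12(1−q) gives q = 3/5.
The row player's expected payoff (from either row, since indifferent) is 3·3/5 + 9·2/5 = 27/5.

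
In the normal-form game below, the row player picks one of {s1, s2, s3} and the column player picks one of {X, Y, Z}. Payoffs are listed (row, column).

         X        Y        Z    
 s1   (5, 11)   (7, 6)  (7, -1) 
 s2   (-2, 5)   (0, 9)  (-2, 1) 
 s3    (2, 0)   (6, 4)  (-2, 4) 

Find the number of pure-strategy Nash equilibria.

(s1, X): the row player gets 5 (best alternative 2); the column player gets 11 (best alternative 6). Neither deviates — NE.
(s3, Z) is not a NE: the row player would switch to s1 (7 > -2).
No other cell survives both best-response checks, so there is 1 pure NE.

1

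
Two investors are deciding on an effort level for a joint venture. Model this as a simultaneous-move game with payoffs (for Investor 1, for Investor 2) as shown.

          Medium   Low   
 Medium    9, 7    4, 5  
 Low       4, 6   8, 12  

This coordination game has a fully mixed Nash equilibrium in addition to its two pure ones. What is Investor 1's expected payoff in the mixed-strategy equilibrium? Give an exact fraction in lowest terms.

Investor 2 mixes with probability q on Medium, chosen so Investor 1 is indifferent: 9q + 4(1−q) = 4q + 8(1−q) gives q = 4/9.
Investor 1's expected payoff (from either row, since indifferent) is 9·4/9 + 4·5/9 = 56/9.

56/9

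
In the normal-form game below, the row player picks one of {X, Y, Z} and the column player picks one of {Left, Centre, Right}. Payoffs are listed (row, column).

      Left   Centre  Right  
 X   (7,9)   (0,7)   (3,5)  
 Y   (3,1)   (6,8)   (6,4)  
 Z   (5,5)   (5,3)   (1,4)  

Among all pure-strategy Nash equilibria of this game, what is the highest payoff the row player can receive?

7

(X, Left) is a pure NE (the row player: 7 ≥ 5; the column player: 9 ≥ 7). The row player gets 7.
(Y, Centre) is a pure NE (the row player: 6 ≥ 5; the column player: 8 ≥ 4). The row player gets 6.
Every other cell has a profitable deviation for at least one player. Highest of {7, 6} is 7.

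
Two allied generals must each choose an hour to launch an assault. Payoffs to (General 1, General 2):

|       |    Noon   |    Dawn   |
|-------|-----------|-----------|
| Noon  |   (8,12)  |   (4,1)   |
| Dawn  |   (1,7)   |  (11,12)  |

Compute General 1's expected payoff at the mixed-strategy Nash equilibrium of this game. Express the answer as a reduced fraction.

General 2 mixes with probability q on Noon, chosen so General 1 is indifferent: 8q + 4(1−q) = 1q + 11(1−q) gives q = 1/2.
General 1's expected payoff (from either row, since indifferent) is 8·1/2 + 4·1/2 = 6.

6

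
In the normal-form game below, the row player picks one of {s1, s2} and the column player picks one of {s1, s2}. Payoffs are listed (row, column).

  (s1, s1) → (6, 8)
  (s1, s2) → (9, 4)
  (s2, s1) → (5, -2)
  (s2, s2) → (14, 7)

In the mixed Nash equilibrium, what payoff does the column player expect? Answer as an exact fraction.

The row player mixes with probability p on s1, chosen so the column player is indifferent: 8p + (-2)(1−p) = 4p + 7(1−p) gives p = 9/13.
The column player's expected payoff is 8·9/13 + (-2)·4/13 = 64/13.

64/13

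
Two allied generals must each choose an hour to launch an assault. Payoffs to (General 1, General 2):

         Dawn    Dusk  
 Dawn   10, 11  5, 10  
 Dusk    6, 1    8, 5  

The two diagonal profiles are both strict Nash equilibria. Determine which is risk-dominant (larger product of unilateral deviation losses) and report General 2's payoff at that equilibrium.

5

At both Dawn: General 1 loses 10 − 6 = 4 by deviating; General 2 loses 11 − 10 = 1. Product = 4·1 = 4.
At both Dusk: General 1 loses 8 − 5 = 3 by deviating; General 2 loses 5 − 1 = 4. Product = 3·4 = 12.
12 > 4, so both Dusk is risk-dominant. General 2's payoff there is 5.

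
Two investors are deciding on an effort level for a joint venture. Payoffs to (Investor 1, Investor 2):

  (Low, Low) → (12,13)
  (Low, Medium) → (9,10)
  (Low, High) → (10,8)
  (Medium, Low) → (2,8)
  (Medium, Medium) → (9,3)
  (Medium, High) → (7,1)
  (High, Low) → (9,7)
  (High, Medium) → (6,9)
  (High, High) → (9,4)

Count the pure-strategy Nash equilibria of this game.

1

Both Low: Investor 1 gets 12 (best alternative 9); Investor 2 gets 13 (best alternative 10). Neither deviates — NE.
Both High is not a NE: Investor 1 would switch to Low (10 > 9).
No other cell survives both best-response checks, so there is 1 pure NE.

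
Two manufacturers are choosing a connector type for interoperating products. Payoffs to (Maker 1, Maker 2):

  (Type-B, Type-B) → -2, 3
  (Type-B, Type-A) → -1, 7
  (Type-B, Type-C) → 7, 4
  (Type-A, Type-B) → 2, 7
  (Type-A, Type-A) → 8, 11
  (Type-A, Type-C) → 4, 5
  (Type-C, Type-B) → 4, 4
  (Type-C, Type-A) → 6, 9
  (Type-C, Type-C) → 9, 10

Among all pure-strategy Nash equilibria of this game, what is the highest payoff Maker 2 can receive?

11

Both Type-A is a pure NE (Maker 1: 8 ≥ 6; Maker 2: 11 ≥ 7). Maker 2 gets 11.
Both Type-C is a pure NE (Maker 1: 9 ≥ 7; Maker 2: 10 ≥ 9). Maker 2 gets 10.
Every other cell has a profitable deviation for at least one player. Highest of {11, 10} is 11.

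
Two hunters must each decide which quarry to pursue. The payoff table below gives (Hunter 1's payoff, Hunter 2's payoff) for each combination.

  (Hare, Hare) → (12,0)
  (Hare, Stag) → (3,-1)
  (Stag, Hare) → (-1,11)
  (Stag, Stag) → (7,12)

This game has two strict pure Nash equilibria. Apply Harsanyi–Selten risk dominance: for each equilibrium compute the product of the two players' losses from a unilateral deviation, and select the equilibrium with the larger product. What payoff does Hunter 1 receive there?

12

At both Hare: Hunter 1 loses 12 − (-1) = 13 by deviating; Hunter 2 loses 0 − (-1) = 1. Product = 13·1 = 13.
At both Stag: Hunter 1 loses 7 − 3 = 4 by deviating; Hunter 2 loses 12 − 11 = 1. Product = 4·1 = 4.
13 > 4, so both Hare is risk-dominant. Hunter 1's payoff there is 12.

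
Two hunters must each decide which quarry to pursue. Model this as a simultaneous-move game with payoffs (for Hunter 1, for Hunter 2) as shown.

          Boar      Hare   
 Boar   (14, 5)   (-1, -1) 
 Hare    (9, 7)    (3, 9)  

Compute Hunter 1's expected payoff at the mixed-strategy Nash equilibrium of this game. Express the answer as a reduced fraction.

17/3

Hunter 2 mixes with probability q on Boar, chosen so Hunter 1 is indifferent: 14q + (-1)(1−q) = 9q + 3(1−q) gives q = 4/9.
Hunter 1's expected payoff (from either row, since indifferent) is 14·4/9 + (-1)·5/9 = 17/3.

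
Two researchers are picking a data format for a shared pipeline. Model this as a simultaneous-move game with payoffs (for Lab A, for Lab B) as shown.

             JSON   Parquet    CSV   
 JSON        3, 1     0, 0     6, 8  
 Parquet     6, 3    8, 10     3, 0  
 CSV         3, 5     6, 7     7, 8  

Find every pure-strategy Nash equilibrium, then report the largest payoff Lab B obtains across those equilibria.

Both Parquet is a pure NE (Lab A: 8 ≥ 6; Lab B: 10 ≥ 3). Lab B gets 10.
Both CSV is a pure NE (Lab A: 7 ≥ 6; Lab B: 8 ≥ 7). Lab B gets 8.
Every other cell has a profitable deviation for at least one player. Highest of {10, 8} is 10.

10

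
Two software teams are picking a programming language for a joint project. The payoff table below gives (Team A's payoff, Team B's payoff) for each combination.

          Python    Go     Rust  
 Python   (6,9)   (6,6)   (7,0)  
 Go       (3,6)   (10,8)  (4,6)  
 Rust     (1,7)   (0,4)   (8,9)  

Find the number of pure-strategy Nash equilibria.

Both Python: Team A gets 6 (best alternative 3); Team B gets 9 (best alternative 6). Neither deviates — NE.
Both Go: Team A gets 10 (best alternative 6); Team B gets 8 (best alternative 6). Neither deviates — NE.
Both Rust: Team A gets 8 (best alternative 7); Team B gets 9 (best alternative 7). Neither deviates — NE.
(Rust, Go) is not a NE: Team A would switch to Go (10 > 0).
No other cell survives both best-response checks, so there are 3 pure NE.

3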